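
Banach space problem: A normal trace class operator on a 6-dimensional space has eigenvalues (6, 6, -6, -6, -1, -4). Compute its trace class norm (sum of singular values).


For a normal operator, singular values equal |eigenvalues|.
Trace norm = sum |lambda_i| = 6 + 6 + 6 + 6 + 1 + 4
= 29

29


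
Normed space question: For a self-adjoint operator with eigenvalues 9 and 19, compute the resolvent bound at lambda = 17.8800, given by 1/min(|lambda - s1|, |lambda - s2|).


dist(17.8800, {9, 19}) = min(|17.8800 - 9|, |17.8800 - 19|)
= min(8.8800, 1.1200) = 1.1200
Resolvent bound = 1/1.1200 = 0.8929

0.8929


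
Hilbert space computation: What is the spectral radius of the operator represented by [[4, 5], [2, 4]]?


For a 2x2 matrix, eigenvalues satisfy lambda^2 - (trace)*lambda + det = 0
trace = 4 + 4 = 8
det = 4*4 - 5*2 = 6
discriminant = 8^2 - 4*(6) = 40
spectral radius = max |eigenvalue| = 7.1623

7.1623


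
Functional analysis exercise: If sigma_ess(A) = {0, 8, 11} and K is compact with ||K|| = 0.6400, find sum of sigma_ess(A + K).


By Weyl's theorem, the essential spectrum is invariant under compact perturbations.
sigma_ess(A + K) = sigma_ess(A) = {0, 8, 11}
Sum = 0 + 8 + 11 = 19

19


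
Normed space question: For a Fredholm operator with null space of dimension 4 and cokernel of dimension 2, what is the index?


The Fredholm index is defined as ind(T) = dim(ker T) - dim(coker T)
= 4 - 2
= 2

2


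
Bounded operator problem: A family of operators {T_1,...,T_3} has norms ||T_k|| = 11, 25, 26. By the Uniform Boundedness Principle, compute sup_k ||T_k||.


By the Uniform Boundedness Principle, the supremum of norms is finite.
sup_k ||T_k|| = max(11, 25, 26) = 26

26


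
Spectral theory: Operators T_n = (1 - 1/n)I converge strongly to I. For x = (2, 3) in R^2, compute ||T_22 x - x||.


T_22 x - x = (1 - 1/22)x - x = -x/22
||x|| = sqrt(13) = 3.6056
||T_22 x - x|| = ||x||/22 = 3.6056/22 = 0.1639

0.1639


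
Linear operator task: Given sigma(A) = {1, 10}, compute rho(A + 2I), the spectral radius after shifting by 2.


Spectrum of A + 2I = {3, 12}
Spectral radius = max |lambda| over the shifted spectrum
= max(3, 12) = 12

12


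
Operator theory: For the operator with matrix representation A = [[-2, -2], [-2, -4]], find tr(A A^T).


trace(A * A^T) = sum of squares of all entries
= (-2)^2 + (-2)^2 + (-2)^2 + (-4)^2
= 4 + 4 + 4 + 16
= 28

28


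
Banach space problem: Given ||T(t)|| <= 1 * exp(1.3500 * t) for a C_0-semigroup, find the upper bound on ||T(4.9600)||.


||T(4.9600)|| <= 1 * exp(1.3500 * 4.9600)
= 1 * exp(6.6960)
= 1 * 809.1627
= 809.1627

809.1627


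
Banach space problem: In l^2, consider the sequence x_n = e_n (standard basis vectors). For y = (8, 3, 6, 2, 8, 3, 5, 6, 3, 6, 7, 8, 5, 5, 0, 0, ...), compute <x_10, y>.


x_10 = e_10 is the standard basis vector with 1 in position 10.
<x_10, y> = y_10 = 6
As n -> infinity, <x_n, y> -> 0, confirming weak convergence of (x_n) to 0.

6


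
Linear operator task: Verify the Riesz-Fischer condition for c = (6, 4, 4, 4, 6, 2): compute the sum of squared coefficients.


sum |c_n|^2 = 6^2 + 4^2 + 4^2 + 4^2 + 6^2 + 2^2
= 36 + 16 + 16 + 16 + 36 + 4
= 124

124


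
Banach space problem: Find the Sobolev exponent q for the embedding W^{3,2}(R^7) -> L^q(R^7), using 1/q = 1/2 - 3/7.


Using the Sobolev embedding formula: 1/q = 1/p - k/n
1/q = 1/2 - 3/7 = 1/14
q = 1/(1/14) = 14

14.0000


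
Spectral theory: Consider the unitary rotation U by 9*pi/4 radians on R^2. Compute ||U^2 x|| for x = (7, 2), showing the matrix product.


U is a rotation by theta = 9*pi/4
U^2 = rotation by 2*theta = 18*pi/4 = 2*pi/4 (mod 2*pi)
cos(2*pi/4) = 0.0000, sin(2*pi/4) = 1.0000
U^2 x = (0.0000 * 7 - 1.0000 * 2, 1.0000 * 7 + 0.0000 * 2)
= (-2.0000, 7.0000)
||U^2 x|| = sqrt((-2.0000)^2 + 7.0000^2) = sqrt(53.0000) = 7.2801

7.2801


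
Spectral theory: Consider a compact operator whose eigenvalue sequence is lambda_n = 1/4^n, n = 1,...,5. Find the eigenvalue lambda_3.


The eigenvalue formula gives lambda_3 = 1/4^3
= 1/64
= 0.0156

0.0156


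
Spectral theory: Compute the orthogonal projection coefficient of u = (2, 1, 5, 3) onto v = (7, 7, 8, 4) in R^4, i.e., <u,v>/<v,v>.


Computing <u,v> = 2*7 + 1*7 + 5*8 + 3*4 = 73
Computing <v,v> = 7^2 + 7^2 + 8^2 + 4^2 = 178
Projection coefficient = 73/178 = 0.4101

0.4101


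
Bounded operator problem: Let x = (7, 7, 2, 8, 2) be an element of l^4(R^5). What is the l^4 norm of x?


The l^4 norm = (sum |x_i|^4)^(1/4)
Sum of 4th powers = 2401 + 2401 + 16 + 4096 + 16 = 8930
||x||_4 = (8930)^(1/4) = 9.7210

9.7210


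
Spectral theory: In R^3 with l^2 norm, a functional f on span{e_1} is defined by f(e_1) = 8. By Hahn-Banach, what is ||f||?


The norm of f is given by ||f|| = sup_{||x||=1} |f(x)|.
On span{e_1}, ||e_1|| = 1, so ||f|| = |f(e_1)| / ||e_1||
= |8| / 1 = 8.0000

8.0000


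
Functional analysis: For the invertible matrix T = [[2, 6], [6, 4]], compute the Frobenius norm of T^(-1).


det(T) = 2*4 - 6*6 = -28
T^(-1) = (1/-28) * [[4, -6], [-6, 2]] = [[-0.1429, 0.2143], [0.2143, -0.0714]]
||T^(-1)||_F^2 = (-0.1429)^2 + 0.2143^2 + 0.2143^2 + (-0.0714)^2 = 0.1173
||T^(-1)||_F = sqrt(0.1173) = 0.3426

0.3426


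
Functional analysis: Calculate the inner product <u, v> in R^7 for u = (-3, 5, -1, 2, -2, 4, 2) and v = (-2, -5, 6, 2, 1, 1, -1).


Computing the standard inner product <u, v> = sum u_i * v_i
= -3*-2 + 5*-5 + -1*6 + 2*2 + -2*1 + 4*1 + 2*-1
= 6 + -25 + -6 + 4 + -2 + 4 + -2
= -21

-21


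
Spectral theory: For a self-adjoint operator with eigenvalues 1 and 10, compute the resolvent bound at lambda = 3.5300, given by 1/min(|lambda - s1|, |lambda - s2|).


dist(3.5300, {1, 10}) = min(|3.5300 - 1|, |3.5300 - 10|)
= min(2.5300, 6.4700) = 2.5300
Resolvent bound = 1/2.5300 = 0.3953

0.3953


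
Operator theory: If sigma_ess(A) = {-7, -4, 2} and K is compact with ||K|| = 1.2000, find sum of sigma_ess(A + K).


By Weyl's theorem, the essential spectrum is invariant under compact perturbations.
sigma_ess(A + K) = sigma_ess(A) = {-7, -4, 2}
Sum = -7 + -4 + 2 = -9

-9


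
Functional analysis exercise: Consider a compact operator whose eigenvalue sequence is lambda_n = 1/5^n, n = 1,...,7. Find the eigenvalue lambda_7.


The eigenvalue formula gives lambda_7 = 1/5^7
= 1/78125
= 1.2800e-05

1.2800e-05


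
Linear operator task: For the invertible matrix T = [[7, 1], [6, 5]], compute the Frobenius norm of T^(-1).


det(T) = 7*5 - 1*6 = 29
T^(-1) = (1/29) * [[5, -1], [-6, 7]] = [[0.1724, -0.0345], [-0.2069, 0.2414]]
||T^(-1)||_F^2 = 0.1724^2 + (-0.0345)^2 + (-0.2069)^2 + 0.2414^2 = 0.1320
||T^(-1)||_F = sqrt(0.1320) = 0.3633

0.3633


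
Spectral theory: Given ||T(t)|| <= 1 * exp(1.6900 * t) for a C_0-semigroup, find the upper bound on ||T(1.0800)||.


||T(1.0800)|| <= 1 * exp(1.6900 * 1.0800)
= 1 * exp(1.8252)
= 1 * 6.2040
= 6.2040

6.2040


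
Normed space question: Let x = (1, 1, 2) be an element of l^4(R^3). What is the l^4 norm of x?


The l^4 norm = (sum |x_i|^4)^(1/4)
Sum of 4th powers = 1 + 1 + 16 = 18
||x||_4 = (18)^(1/4) = 2.0598

2.0598


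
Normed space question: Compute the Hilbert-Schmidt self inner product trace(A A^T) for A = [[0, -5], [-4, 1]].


trace(A * A^T) = sum of squares of all entries
= 0^2 + (-5)^2 + (-4)^2 + 1^2
= 0 + 25 + 16 + 1
= 42

42


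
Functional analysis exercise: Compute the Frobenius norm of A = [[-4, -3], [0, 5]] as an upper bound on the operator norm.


||A||_F^2 = sum a_ij^2
= (-4)^2 + (-3)^2 + 0^2 + 5^2
= 16 + 9 + 0 + 25 = 50
||A||_F = sqrt(50) = 7.0711

7.0711


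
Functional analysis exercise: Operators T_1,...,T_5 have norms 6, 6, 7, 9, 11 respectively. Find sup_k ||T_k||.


By the Uniform Boundedness Principle, the supremum of norms is finite.
sup_k ||T_k|| = max(6, 6, 7, 9, 11) = 11

11


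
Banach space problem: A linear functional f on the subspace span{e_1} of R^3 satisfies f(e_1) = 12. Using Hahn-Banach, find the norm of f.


The norm of f is given by ||f|| = sup_{||x||=1} |f(x)|.
On span{e_1}, ||e_1|| = 1, so ||f|| = |f(e_1)| / ||e_1||
= |12| / 1 = 12.0000

12.0000


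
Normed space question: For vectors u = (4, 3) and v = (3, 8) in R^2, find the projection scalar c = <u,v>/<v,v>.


Computing <u,v> = 4*3 + 3*8 = 36
Computing <v,v> = 3^2 + 8^2 = 73
Projection coefficient = 36/73 = 0.4932

0.4932


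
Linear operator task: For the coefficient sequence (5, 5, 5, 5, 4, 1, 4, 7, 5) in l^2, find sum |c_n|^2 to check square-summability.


sum |c_n|^2 = 5^2 + 5^2 + 5^2 + 5^2 + 4^2 + 1^2 + 4^2 + 7^2 + 5^2
= 25 + 25 + 25 + 25 + 16 + 1 + 16 + 49 + 25
= 207

207


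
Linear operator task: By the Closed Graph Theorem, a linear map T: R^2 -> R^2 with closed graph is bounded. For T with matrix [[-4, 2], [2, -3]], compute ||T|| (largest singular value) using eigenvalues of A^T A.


A^T A = [[20, -14], [-14, 13]]
trace(A^T A) = 33, det(A^T A) = 64
discriminant = 33^2 - 4*64 = 833
Largest eigenvalue of A^T A = (trace + sqrt(disc))/2 = 30.9309
||T|| = sqrt(30.9309) = 5.5616

5.5616


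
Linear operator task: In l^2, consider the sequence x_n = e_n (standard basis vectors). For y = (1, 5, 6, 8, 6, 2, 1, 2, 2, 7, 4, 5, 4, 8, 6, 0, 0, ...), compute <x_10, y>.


x_10 = e_10 is the standard basis vector with 1 in position 10.
<x_10, y> = y_10 = 7
As n -> infinity, <x_n, y> -> 0, confirming weak convergence of (x_n) to 0.

7


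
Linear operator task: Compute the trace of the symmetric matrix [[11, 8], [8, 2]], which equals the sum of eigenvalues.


For a self-adjoint (symmetric) matrix, the eigenvalues are real.
The sum of eigenvalues equals the trace of the matrix.
trace = 11 + 2 = 13

13


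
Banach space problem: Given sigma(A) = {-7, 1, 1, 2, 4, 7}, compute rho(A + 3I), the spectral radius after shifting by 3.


Spectrum of A + 3I = {-4, 4, 4, 5, 7, 10}
Spectral radius = max |lambda| over the shifted spectrum
= max(4, 4, 4, 5, 7, 10) = 10

10


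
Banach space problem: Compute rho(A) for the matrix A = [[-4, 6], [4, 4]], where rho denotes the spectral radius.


For a 2x2 matrix, eigenvalues satisfy lambda^2 - (trace)*lambda + det = 0
trace = -4 + 4 = 0
det = -4*4 - 6*4 = -40
discriminant = 0^2 - 4*(-40) = 160
spectral radius = max |eigenvalue| = 6.3246

6.3246


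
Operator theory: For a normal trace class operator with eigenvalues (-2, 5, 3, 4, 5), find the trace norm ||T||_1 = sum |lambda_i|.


For a normal operator, singular values equal |eigenvalues|.
Trace norm = sum |lambda_i| = 2 + 5 + 3 + 4 + 5
= 19

19


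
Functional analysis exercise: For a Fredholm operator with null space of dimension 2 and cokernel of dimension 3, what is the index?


The Fredholm index is defined as ind(T) = dim(ker T) - dim(coker T)
= 2 - 3
= -1

-1


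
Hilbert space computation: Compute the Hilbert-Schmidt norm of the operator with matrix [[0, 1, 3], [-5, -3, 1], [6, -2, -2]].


The Hilbert-Schmidt norm is sqrt(sum of squares of all entries).
Sum of squares = 0^2 + 1^2 + 3^2 + (-5)^2 + (-3)^2 + 1^2 + 6^2 + (-2)^2 + (-2)^2
= 0 + 1 + 9 + 25 + 9 + 1 + 36 + 4 + 4 = 89
||T||_HS = sqrt(89) = 9.4340

9.4340


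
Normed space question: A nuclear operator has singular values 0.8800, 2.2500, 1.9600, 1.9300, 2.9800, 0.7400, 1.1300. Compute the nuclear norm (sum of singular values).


The nuclear norm is the sum of all singular values.
||T||_1 = 0.8800 + 2.2500 + 1.9600 + 1.9300 + 2.9800 + 0.7400 + 1.1300
= 11.8700

11.8700


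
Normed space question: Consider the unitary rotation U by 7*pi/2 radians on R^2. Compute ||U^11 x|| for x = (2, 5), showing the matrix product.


U is a rotation by theta = 7*pi/2
U^11 = rotation by 11*theta = 77*pi/2 = 1*pi/2 (mod 2*pi)
cos(1*pi/2) = 0.0000, sin(1*pi/2) = 1.0000
U^11 x = (0.0000 * 2 - 1.0000 * 5, 1.0000 * 2 + 0.0000 * 5)
= (-5.0000, 2.0000)
||U^11 x|| = sqrt((-5.0000)^2 + 2.0000^2) = sqrt(29.0000) = 5.3852

5.3852


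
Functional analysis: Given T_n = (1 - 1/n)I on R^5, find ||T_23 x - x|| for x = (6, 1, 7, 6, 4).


T_23 x - x = (1 - 1/23)x - x = -x/23
||x|| = sqrt(138) = 11.7473
||T_23 x - x|| = ||x||/23 = 11.7473/23 = 0.5108

0.5108


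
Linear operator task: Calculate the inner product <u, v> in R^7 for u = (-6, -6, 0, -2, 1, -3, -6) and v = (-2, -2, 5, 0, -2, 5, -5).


Computing the standard inner product <u, v> = sum u_i * v_i
= -6*-2 + -6*-2 + 0*5 + -2*0 + 1*-2 + -3*5 + -6*-5
= 12 + 12 + 0 + 0 + -2 + -15 + 30
= 37

37


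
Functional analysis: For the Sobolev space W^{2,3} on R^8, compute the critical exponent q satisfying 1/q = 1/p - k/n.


Using the Sobolev embedding formula: 1/q = 1/p - k/n
1/q = 1/3 - 2/8 = 1/12
q = 1/(1/12) = 12

12.0000


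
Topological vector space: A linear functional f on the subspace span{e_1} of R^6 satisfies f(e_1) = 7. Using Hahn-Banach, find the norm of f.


The norm of f is given by ||f|| = sup_{||x||=1} |f(x)|.
On span{e_1}, ||e_1|| = 1, so ||f|| = |f(e_1)| / ||e_1||
= |7| / 1 = 7.0000

7.0000


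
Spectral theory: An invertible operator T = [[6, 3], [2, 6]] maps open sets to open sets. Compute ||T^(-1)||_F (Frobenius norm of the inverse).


det(T) = 6*6 - 3*2 = 30
T^(-1) = (1/30) * [[6, -3], [-2, 6]] = [[0.2000, -0.1000], [-0.0667, 0.2000]]
||T^(-1)||_F^2 = 0.2000^2 + (-0.1000)^2 + (-0.0667)^2 + 0.2000^2 = 0.0944
||T^(-1)||_F = sqrt(0.0944) = 0.3073

0.3073


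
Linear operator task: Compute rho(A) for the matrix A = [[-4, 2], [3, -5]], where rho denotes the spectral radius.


For a 2x2 matrix, eigenvalues satisfy lambda^2 - (trace)*lambda + det = 0
trace = -4 + -5 = -9
det = -4*-5 - 2*3 = 14
discriminant = (-9)^2 - 4*(14) = 25
spectral radius = max |eigenvalue| = 7.0000

7.0000


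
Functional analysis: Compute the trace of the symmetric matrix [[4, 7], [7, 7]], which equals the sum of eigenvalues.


For a self-adjoint (symmetric) matrix, the eigenvalues are real.
The sum of eigenvalues equals the trace of the matrix.
trace = 4 + 7 = 11

11


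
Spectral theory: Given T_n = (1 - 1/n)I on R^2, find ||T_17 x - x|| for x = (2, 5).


T_17 x - x = (1 - 1/17)x - x = -x/17
||x|| = sqrt(29) = 5.3852
||T_17 x - x|| = ||x||/17 = 5.3852/17 = 0.3168

0.3168


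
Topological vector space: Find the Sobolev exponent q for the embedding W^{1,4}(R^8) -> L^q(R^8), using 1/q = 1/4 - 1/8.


Using the Sobolev embedding formula: 1/q = 1/p - k/n
1/q = 1/4 - 1/8 = 1/8
q = 1/(1/8) = 8

8.0000


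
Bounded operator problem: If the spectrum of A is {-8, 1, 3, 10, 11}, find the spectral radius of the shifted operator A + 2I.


Spectrum of A + 2I = {-6, 3, 5, 12, 13}
Spectral radius = max |lambda| over the shifted spectrum
= max(6, 3, 5, 12, 13) = 13

13


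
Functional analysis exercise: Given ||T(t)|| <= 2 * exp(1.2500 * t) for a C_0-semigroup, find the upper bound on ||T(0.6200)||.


||T(0.6200)|| <= 2 * exp(1.2500 * 0.6200)
= 2 * exp(0.7750)
= 2 * 2.1706
= 4.3412

4.3412


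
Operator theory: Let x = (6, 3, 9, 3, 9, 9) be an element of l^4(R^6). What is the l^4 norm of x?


The l^4 norm = (sum |x_i|^4)^(1/4)
Sum of 4th powers = 1296 + 81 + 6561 + 81 + 6561 + 6561 = 21141
||x||_4 = (21141)^(1/4) = 12.0582

12.0582


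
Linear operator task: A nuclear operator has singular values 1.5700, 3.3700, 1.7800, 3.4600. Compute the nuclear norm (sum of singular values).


The nuclear norm is the sum of all singular values.
||T||_1 = 1.5700 + 3.3700 + 1.7800 + 3.4600
= 10.1800

10.1800


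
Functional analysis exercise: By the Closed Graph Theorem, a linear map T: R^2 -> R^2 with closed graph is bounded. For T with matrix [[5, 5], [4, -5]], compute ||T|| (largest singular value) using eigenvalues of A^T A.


A^T A = [[41, 5], [5, 50]]
trace(A^T A) = 91, det(A^T A) = 2025
discriminant = 91^2 - 4*2025 = 181
Largest eigenvalue of A^T A = (trace + sqrt(disc))/2 = 52.2268
||T|| = sqrt(52.2268) = 7.2268

7.2268


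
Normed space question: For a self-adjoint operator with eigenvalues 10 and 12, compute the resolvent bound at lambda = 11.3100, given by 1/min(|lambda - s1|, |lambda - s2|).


dist(11.3100, {10, 12}) = min(|11.3100 - 10|, |11.3100 - 12|)
= min(1.3100, 0.6900) = 0.6900
Resolvent bound = 1/0.6900 = 1.4493

1.4493


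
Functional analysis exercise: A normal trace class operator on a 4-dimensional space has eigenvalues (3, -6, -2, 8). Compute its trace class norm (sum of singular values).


For a normal operator, singular values equal |eigenvalues|.
Trace norm = sum |lambda_i| = 3 + 6 + 2 + 8
= 19

19


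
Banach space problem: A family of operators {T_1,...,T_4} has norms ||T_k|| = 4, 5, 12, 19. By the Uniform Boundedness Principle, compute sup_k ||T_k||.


By the Uniform Boundedness Principle, the supremum of norms is finite.
sup_k ||T_k|| = max(4, 5, 12, 19) = 19

19


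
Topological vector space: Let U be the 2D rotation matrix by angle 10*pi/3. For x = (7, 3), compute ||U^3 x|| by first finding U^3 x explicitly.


U is a rotation by theta = 10*pi/3
U^3 = rotation by 3*theta = 30*pi/3 = 0*pi/3 (mod 2*pi)
cos(0*pi/3) = 1.0000, sin(0*pi/3) = 0.0000
U^3 x = (1.0000 * 7 - 0.0000 * 3, 0.0000 * 7 + 1.0000 * 3)
= (7.0000, 3.0000)
||U^3 x|| = sqrt(7.0000^2 + 3.0000^2) = sqrt(58.0000) = 7.6158

7.6158


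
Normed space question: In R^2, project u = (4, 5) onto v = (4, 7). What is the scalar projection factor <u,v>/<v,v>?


Computing <u,v> = 4*4 + 5*7 = 51
Computing <v,v> = 4^2 + 7^2 = 65
Projection coefficient = 51/65 = 0.7846

0.7846


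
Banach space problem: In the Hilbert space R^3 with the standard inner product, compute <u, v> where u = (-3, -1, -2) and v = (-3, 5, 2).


Computing the standard inner product <u, v> = sum u_i * v_i
= -3*-3 + -1*5 + -2*2
= 9 + -5 + -4
= 0

0


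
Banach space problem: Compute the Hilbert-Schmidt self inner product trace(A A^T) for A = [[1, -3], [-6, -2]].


trace(A * A^T) = sum of squares of all entries
= 1^2 + (-3)^2 + (-6)^2 + (-2)^2
= 1 + 9 + 36 + 4
= 50

50


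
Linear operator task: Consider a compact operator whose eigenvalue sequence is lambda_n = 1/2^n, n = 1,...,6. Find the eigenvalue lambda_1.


The eigenvalue formula gives lambda_1 = 1/2^1
= 1/2
= 0.5000

0.5000


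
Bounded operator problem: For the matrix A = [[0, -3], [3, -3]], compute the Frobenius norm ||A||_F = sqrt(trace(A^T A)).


||A||_F^2 = sum a_ij^2
= 0^2 + (-3)^2 + 3^2 + (-3)^2
= 0 + 9 + 9 + 9 = 27
||A||_F = sqrt(27) = 5.1962

5.1962


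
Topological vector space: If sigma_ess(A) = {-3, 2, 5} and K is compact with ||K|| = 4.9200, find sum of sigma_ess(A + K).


By Weyl's theorem, the essential spectrum is invariant under compact perturbations.
sigma_ess(A + K) = sigma_ess(A) = {-3, 2, 5}
Sum = -3 + 2 + 5 = 4

4


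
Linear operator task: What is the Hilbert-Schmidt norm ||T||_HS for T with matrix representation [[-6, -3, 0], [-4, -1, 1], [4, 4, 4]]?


The Hilbert-Schmidt norm is sqrt(sum of squares of all entries).
Sum of squares = (-6)^2 + (-3)^2 + 0^2 + (-4)^2 + (-1)^2 + 1^2 + 4^2 + 4^2 + 4^2
= 36 + 9 + 0 + 16 + 1 + 1 + 16 + 16 + 16 = 111
||T||_HS = sqrt(111) = 10.5357

10.5357


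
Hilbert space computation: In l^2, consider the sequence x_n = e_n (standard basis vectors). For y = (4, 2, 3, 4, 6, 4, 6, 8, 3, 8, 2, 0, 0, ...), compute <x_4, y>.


x_4 = e_4 is the standard basis vector with 1 in position 4.
<x_4, y> = y_4 = 4
As n -> infinity, <x_n, y> -> 0, confirming weak convergence of (x_n) to 0.

4


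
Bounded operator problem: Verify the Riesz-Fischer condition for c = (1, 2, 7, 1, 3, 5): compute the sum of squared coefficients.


sum |c_n|^2 = 1^2 + 2^2 + 7^2 + 1^2 + 3^2 + 5^2
= 1 + 4 + 49 + 1 + 9 + 25
= 89

89


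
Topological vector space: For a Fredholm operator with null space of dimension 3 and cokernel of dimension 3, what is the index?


The Fredholm index is defined as ind(T) = dim(ker T) - dim(coker T)
= 3 - 3
= 0

0


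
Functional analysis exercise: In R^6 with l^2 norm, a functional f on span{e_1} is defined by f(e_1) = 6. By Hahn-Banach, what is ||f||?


The norm of f is given by ||f|| = sup_{||x||=1} |f(x)|.
On span{e_1}, ||e_1|| = 1, so ||f|| = |f(e_1)| / ||e_1||
= |6| / 1 = 6.0000

6.0000


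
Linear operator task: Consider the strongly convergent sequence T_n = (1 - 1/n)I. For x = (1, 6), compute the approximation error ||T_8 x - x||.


T_8 x - x = (1 - 1/8)x - x = -x/8
||x|| = sqrt(37) = 6.0828
||T_8 x - x|| = ||x||/8 = 6.0828/8 = 0.7603

0.7603


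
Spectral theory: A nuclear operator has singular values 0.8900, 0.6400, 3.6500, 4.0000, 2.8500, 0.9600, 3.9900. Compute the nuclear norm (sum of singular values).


The nuclear norm is the sum of all singular values.
||T||_1 = 0.8900 + 0.6400 + 3.6500 + 4.0000 + 2.8500 + 0.9600 + 3.9900
= 16.9800

16.9800


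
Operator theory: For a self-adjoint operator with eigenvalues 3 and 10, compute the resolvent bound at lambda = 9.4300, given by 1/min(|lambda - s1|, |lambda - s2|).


dist(9.4300, {3, 10}) = min(|9.4300 - 3|, |9.4300 - 10|)
= min(6.4300, 0.5700) = 0.5700
Resolvent bound = 1/0.5700 = 1.7544

1.7544


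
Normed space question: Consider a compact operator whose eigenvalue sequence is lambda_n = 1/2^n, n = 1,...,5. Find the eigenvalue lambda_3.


The eigenvalue formula gives lambda_3 = 1/2^3
= 1/8
= 0.1250

0.1250


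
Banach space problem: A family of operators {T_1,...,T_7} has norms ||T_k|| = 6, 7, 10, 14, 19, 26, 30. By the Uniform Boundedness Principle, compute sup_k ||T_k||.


By the Uniform Boundedness Principle, the supremum of norms is finite.
sup_k ||T_k|| = max(6, 7, 10, 14, 19, 26, 30) = 30

30


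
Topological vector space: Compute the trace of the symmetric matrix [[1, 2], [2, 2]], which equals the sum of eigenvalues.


For a self-adjoint (symmetric) matrix, the eigenvalues are real.
The sum of eigenvalues equals the trace of the matrix.
trace = 1 + 2 = 3

3


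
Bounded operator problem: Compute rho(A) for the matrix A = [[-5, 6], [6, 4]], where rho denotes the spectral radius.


For a 2x2 matrix, eigenvalues satisfy lambda^2 - (trace)*lambda + det = 0
trace = -5 + 4 = -1
det = -5*4 - 6*6 = -56
discriminant = (-1)^2 - 4*(-56) = 225
spectral radius = max |eigenvalue| = 8.0000

8.0000


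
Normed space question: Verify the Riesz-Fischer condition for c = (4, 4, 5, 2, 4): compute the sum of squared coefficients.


sum |c_n|^2 = 4^2 + 4^2 + 5^2 + 2^2 + 4^2
= 16 + 16 + 25 + 4 + 16
= 77

77


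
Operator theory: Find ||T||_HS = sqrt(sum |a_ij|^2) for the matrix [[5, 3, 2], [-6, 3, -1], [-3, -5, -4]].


The Hilbert-Schmidt norm is sqrt(sum of squares of all entries).
Sum of squares = 5^2 + 3^2 + 2^2 + (-6)^2 + 3^2 + (-1)^2 + (-3)^2 + (-5)^2 + (-4)^2
= 25 + 9 + 4 + 36 + 9 + 1 + 9 + 25 + 16 = 134
||T||_HS = sqrt(134) = 11.5758

11.5758


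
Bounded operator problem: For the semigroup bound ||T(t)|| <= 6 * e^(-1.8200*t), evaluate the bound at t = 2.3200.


||T(2.3200)|| <= 6 * exp(-1.8200 * 2.3200)
= 6 * exp(-4.2224)
= 6 * 0.0147
= 0.0880

0.0880


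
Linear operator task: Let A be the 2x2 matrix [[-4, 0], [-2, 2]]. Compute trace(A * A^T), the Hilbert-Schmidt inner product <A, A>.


trace(A * A^T) = sum of squares of all entries
= (-4)^2 + 0^2 + (-2)^2 + 2^2
= 16 + 0 + 4 + 4
= 24

24


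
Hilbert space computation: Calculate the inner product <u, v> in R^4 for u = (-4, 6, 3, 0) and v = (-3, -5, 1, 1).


Computing the standard inner product <u, v> = sum u_i * v_i
= -4*-3 + 6*-5 + 3*1 + 0*1
= 12 + -30 + 3 + 0
= -15

-15


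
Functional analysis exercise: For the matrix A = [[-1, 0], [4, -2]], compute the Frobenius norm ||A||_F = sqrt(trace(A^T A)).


||A||_F^2 = sum a_ij^2
= (-1)^2 + 0^2 + 4^2 + (-2)^2
= 1 + 0 + 16 + 4 = 21
||A||_F = sqrt(21) = 4.5826

4.5826


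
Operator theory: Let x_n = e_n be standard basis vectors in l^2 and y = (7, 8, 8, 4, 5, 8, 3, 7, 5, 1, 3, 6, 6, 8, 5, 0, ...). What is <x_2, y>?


x_2 = e_2 is the standard basis vector with 1 in position 2.
<x_2, y> = y_2 = 8
As n -> infinity, <x_n, y> -> 0, confirming weak convergence of (x_n) to 0.

8


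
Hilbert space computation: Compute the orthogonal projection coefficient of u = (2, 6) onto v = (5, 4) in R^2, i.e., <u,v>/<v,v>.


Computing <u,v> = 2*5 + 6*4 = 34
Computing <v,v> = 5^2 + 4^2 = 41
Projection coefficient = 34/41 = 0.8293

0.8293


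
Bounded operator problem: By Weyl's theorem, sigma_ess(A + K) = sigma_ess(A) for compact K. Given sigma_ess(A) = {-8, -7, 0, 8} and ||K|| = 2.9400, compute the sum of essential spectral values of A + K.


By Weyl's theorem, the essential spectrum is invariant under compact perturbations.
sigma_ess(A + K) = sigma_ess(A) = {-8, -7, 0, 8}
Sum = -8 + -7 + 0 + 8 = -7

-7


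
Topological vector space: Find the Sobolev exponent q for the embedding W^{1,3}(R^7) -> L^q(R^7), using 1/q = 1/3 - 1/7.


Using the Sobolev embedding formula: 1/q = 1/p - k/n
1/q = 1/3 - 1/7 = 4/21
q = 1/(4/21) = 21/4 = 5.2500

5.2500


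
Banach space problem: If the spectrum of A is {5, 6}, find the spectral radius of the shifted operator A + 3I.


Spectrum of A + 3I = {8, 9}
Spectral radius = max |lambda| over the shifted spectrum
= max(8, 9) = 9

9


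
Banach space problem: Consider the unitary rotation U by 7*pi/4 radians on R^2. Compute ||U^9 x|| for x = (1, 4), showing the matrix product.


U is a rotation by theta = 7*pi/4
U^9 = rotation by 9*theta = 63*pi/4 = 7*pi/4 (mod 2*pi)
cos(7*pi/4) = 0.7071, sin(7*pi/4) = -0.7071
U^9 x = (0.7071 * 1 - -0.7071 * 4, -0.7071 * 1 + 0.7071 * 4)
= (3.5355, 2.1213)
||U^9 x|| = sqrt(3.5355^2 + 2.1213^2) = sqrt(17.0000) = 4.1231

4.1231


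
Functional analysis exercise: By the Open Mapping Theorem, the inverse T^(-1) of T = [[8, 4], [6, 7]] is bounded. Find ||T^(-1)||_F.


det(T) = 8*7 - 4*6 = 32
T^(-1) = (1/32) * [[7, -4], [-6, 8]] = [[0.2188, -0.1250], [-0.1875, 0.2500]]
||T^(-1)||_F^2 = 0.2188^2 + (-0.1250)^2 + (-0.1875)^2 + 0.2500^2 = 0.1611
||T^(-1)||_F = sqrt(0.1611) = 0.4014

0.4014


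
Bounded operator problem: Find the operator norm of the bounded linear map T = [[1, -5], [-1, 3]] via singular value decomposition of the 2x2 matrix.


A^T A = [[2, -8], [-8, 34]]
trace(A^T A) = 36, det(A^T A) = 4
discriminant = 36^2 - 4*4 = 1280
Largest eigenvalue of A^T A = (trace + sqrt(disc))/2 = 35.8885
||T|| = sqrt(35.8885) = 5.9907

5.9907


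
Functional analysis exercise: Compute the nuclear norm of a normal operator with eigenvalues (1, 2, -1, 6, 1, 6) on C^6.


For a normal operator, singular values equal |eigenvalues|.
Trace norm = sum |lambda_i| = 1 + 2 + 1 + 6 + 1 + 6
= 17

17


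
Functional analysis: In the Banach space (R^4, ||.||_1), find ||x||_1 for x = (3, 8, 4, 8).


The l^1 norm equals the sum of absolute values of all components.
||x||_1 = 3 + 8 + 4 + 8
= 23

23.0000


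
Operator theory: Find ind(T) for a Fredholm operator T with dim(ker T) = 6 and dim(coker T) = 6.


The Fredholm index is defined as ind(T) = dim(ker T) - dim(coker T)
= 6 - 6
= 0

0


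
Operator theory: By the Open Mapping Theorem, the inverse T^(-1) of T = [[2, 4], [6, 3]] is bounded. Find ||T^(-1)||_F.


det(T) = 2*3 - 4*6 = -18
T^(-1) = (1/-18) * [[3, -4], [-6, 2]] = [[-0.1667, 0.2222], [0.3333, -0.1111]]
||T^(-1)||_F^2 = (-0.1667)^2 + 0.2222^2 + 0.3333^2 + (-0.1111)^2 = 0.2006
||T^(-1)||_F = sqrt(0.2006) = 0.4479

0.4479


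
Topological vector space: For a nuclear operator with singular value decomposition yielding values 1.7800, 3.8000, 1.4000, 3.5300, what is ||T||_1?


The nuclear norm is the sum of all singular values.
||T||_1 = 1.7800 + 3.8000 + 1.4000 + 3.5300
= 10.5100

10.5100


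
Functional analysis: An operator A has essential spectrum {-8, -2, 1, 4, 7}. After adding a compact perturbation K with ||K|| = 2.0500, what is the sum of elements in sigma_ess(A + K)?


By Weyl's theorem, the essential spectrum is invariant under compact perturbations.
sigma_ess(A + K) = sigma_ess(A) = {-8, -2, 1, 4, 7}
Sum = -8 + -2 + 1 + 4 + 7 = 2

2


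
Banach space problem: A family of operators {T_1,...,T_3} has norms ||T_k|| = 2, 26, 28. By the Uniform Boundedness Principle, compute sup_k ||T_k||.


By the Uniform Boundedness Principle, the supremum of norms is finite.
sup_k ||T_k|| = max(2, 26, 28) = 28

28


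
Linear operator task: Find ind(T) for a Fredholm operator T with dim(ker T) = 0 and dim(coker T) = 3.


The Fredholm index is defined as ind(T) = dim(ker T) - dim(coker T)
= 0 - 3
= -3

-3


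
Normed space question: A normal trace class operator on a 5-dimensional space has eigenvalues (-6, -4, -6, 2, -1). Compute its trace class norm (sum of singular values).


For a normal operator, singular values equal |eigenvalues|.
Trace norm = sum |lambda_i| = 6 + 4 + 6 + 2 + 1
= 19

19


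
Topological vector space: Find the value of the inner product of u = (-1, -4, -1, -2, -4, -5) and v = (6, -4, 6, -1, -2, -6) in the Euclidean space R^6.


Computing the standard inner product <u, v> = sum u_i * v_i
= -1*6 + -4*-4 + -1*6 + -2*-1 + -4*-2 + -5*-6
= -6 + 16 + -6 + 2 + 8 + 30
= 44

44


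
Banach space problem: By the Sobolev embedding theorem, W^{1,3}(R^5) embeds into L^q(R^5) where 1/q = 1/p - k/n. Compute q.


Using the Sobolev embedding formula: 1/q = 1/p - k/n
1/q = 1/3 - 1/5 = 2/15
q = 1/(2/15) = 15/2 = 7.5000

7.5000


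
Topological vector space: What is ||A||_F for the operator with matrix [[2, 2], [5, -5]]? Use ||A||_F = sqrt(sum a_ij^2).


||A||_F^2 = sum a_ij^2
= 2^2 + 2^2 + 5^2 + (-5)^2
= 4 + 4 + 25 + 25 = 58
||A||_F = sqrt(58) = 7.6158

7.6158


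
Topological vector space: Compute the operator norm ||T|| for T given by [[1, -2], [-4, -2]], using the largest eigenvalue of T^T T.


A^T A = [[17, 6], [6, 8]]
trace(A^T A) = 25, det(A^T A) = 100
discriminant = 25^2 - 4*100 = 225
Largest eigenvalue of A^T A = (trace + sqrt(disc))/2 = 20.0000
||T|| = sqrt(20.0000) = 4.4721

4.4721


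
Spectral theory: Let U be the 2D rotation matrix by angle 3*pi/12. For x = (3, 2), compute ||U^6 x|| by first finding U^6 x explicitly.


U is a rotation by theta = 3*pi/12
U^6 = rotation by 6*theta = 18*pi/12
cos(18*pi/12) = 0.0000, sin(18*pi/12) = -1.0000
U^6 x = (0.0000 * 3 - -1.0000 * 2, -1.0000 * 3 + 0.0000 * 2)
= (2.0000, -3.0000)
||U^6 x|| = sqrt(2.0000^2 + (-3.0000)^2) = sqrt(13.0000) = 3.6056

3.6056


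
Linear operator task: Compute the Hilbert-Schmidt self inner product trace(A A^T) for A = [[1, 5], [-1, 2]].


trace(A * A^T) = sum of squares of all entries
= 1^2 + 5^2 + (-1)^2 + 2^2
= 1 + 25 + 1 + 4
= 31

31


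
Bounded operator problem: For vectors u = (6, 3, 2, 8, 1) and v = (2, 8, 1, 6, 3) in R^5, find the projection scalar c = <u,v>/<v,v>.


Computing <u,v> = 6*2 + 3*8 + 2*1 + 8*6 + 1*3 = 89
Computing <v,v> = 2^2 + 8^2 + 1^2 + 6^2 + 3^2 = 114
Projection coefficient = 89/114 = 0.7807

0.7807


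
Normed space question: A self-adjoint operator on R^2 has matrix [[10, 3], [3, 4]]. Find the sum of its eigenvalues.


For a self-adjoint (symmetric) matrix, the eigenvalues are real.
The sum of eigenvalues equals the trace of the matrix.
trace = 10 + 4 = 14

14


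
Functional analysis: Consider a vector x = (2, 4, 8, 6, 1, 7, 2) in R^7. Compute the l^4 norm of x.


The l^4 norm = (sum |x_i|^4)^(1/4)
Sum of 4th powers = 16 + 256 + 4096 + 1296 + 1 + 2401 + 16 = 8082
||x||_4 = (8082)^(1/4) = 9.4816

9.4816


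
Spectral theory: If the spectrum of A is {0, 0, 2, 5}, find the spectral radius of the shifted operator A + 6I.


Spectrum of A + 6I = {6, 6, 8, 11}
Spectral radius = max |lambda| over the shifted spectrum
= max(6, 6, 8, 11) = 11

11


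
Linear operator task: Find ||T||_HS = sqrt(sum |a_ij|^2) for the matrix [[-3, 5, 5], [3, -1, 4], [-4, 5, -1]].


The Hilbert-Schmidt norm is sqrt(sum of squares of all entries).
Sum of squares = (-3)^2 + 5^2 + 5^2 + 3^2 + (-1)^2 + 4^2 + (-4)^2 + 5^2 + (-1)^2
= 9 + 25 + 25 + 9 + 1 + 16 + 16 + 25 + 1 = 127
||T||_HS = sqrt(127) = 11.2694

11.2694


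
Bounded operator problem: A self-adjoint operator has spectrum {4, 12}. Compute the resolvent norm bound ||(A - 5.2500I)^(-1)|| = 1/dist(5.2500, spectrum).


dist(5.2500, {4, 12}) = min(|5.2500 - 4|, |5.2500 - 12|)
= min(1.2500, 6.7500) = 1.2500
Resolvent bound = 1/1.2500 = 0.8000

0.8000


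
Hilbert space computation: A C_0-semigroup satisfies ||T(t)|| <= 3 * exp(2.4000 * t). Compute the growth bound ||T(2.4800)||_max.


||T(2.4800)|| <= 3 * exp(2.4000 * 2.4800)
= 3 * exp(5.9520)
= 3 * 384.5216
= 1153.5648

1153.5648


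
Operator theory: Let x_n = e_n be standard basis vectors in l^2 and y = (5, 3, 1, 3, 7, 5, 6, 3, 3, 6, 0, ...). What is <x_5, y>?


x_5 = e_5 is the standard basis vector with 1 in position 5.
<x_5, y> = y_5 = 7
As n -> infinity, <x_n, y> -> 0, confirming weak convergence of (x_n) to 0.

7


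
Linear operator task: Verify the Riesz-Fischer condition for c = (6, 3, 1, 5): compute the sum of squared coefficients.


sum |c_n|^2 = 6^2 + 3^2 + 1^2 + 5^2
= 36 + 9 + 1 + 25
= 71

71


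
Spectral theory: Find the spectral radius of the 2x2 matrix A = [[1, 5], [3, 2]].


For a 2x2 matrix, eigenvalues satisfy lambda^2 - (trace)*lambda + det = 0
trace = 1 + 2 = 3
det = 1*2 - 5*3 = -13
discriminant = 3^2 - 4*(-13) = 61
spectral radius = max |eigenvalue| = 5.4051

5.4051


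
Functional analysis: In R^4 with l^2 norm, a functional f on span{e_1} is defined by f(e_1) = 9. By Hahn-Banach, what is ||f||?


The norm of f is given by ||f|| = sup_{||x||=1} |f(x)|.
On span{e_1}, ||e_1|| = 1, so ||f|| = |f(e_1)| / ||e_1||
= |9| / 1 = 9.0000

9.0000


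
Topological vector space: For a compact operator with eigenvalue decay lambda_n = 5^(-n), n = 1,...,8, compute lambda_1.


The eigenvalue formula gives lambda_1 = 1/5^1
= 1/5
= 0.2000

0.2000


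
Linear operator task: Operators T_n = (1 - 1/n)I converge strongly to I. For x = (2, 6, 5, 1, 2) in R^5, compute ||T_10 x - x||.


T_10 x - x = (1 - 1/10)x - x = -x/10
||x|| = sqrt(70) = 8.3666
||T_10 x - x|| = ||x||/10 = 8.3666/10 = 0.8367

0.8367


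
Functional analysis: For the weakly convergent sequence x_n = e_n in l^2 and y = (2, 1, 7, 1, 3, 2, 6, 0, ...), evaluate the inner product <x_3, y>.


x_3 = e_3 is the standard basis vector with 1 in position 3.
<x_3, y> = y_3 = 7
As n -> infinity, <x_n, y> -> 0, confirming weak convergence of (x_n) to 0.

7


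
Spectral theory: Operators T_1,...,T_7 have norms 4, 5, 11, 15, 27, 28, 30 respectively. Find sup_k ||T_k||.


By the Uniform Boundedness Principle, the supremum of norms is finite.
sup_k ||T_k|| = max(4, 5, 11, 15, 27, 28, 30) = 30

30


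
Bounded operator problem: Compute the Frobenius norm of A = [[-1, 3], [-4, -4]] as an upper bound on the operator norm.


||A||_F^2 = sum a_ij^2
= (-1)^2 + 3^2 + (-4)^2 + (-4)^2
= 1 + 9 + 16 + 16 = 42
||A||_F = sqrt(42) = 6.4807

6.4807


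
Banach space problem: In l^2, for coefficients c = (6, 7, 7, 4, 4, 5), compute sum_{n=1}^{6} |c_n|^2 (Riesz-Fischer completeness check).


sum |c_n|^2 = 6^2 + 7^2 + 7^2 + 4^2 + 4^2 + 5^2
= 36 + 49 + 49 + 16 + 16 + 25
= 191

191


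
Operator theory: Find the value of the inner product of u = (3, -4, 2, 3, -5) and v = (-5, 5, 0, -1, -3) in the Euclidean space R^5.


Computing the standard inner product <u, v> = sum u_i * v_i
= 3*-5 + -4*5 + 2*0 + 3*-1 + -5*-3
= -15 + -20 + 0 + -3 + 15
= -23

-23


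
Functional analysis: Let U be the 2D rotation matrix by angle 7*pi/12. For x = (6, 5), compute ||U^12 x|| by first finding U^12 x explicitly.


U is a rotation by theta = 7*pi/12
U^12 = rotation by 12*theta = 84*pi/12 = 12*pi/12 (mod 2*pi)
cos(12*pi/12) = -1.0000, sin(12*pi/12) = 0.0000
U^12 x = (-1.0000 * 6 - 0.0000 * 5, 0.0000 * 6 + -1.0000 * 5)
= (-6.0000, -5.0000)
||U^12 x|| = sqrt((-6.0000)^2 + (-5.0000)^2) = sqrt(61.0000) = 7.8102

7.8102


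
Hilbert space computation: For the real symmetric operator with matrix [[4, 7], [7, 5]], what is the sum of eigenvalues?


For a self-adjoint (symmetric) matrix, the eigenvalues are real.
The sum of eigenvalues equals the trace of the matrix.
trace = 4 + 5 = 9

9


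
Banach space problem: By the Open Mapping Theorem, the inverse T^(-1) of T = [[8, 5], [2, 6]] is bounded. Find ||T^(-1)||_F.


det(T) = 8*6 - 5*2 = 38
T^(-1) = (1/38) * [[6, -5], [-2, 8]] = [[0.1579, -0.1316], [-0.0526, 0.2105]]
||T^(-1)||_F^2 = 0.1579^2 + (-0.1316)^2 + (-0.0526)^2 + 0.2105^2 = 0.0893
||T^(-1)||_F = sqrt(0.0893) = 0.2989

0.2989


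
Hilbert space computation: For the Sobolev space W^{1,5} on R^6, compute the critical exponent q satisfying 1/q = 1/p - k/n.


Using the Sobolev embedding formula: 1/q = 1/p - k/n
1/q = 1/5 - 1/6 = 1/30
q = 1/(1/30) = 30

30.0000


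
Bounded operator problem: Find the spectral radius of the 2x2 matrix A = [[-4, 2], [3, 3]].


For a 2x2 matrix, eigenvalues satisfy lambda^2 - (trace)*lambda + det = 0
trace = -4 + 3 = -1
det = -4*3 - 2*3 = -18
discriminant = (-1)^2 - 4*(-18) = 73
spectral radius = max |eigenvalue| = 4.7720

4.7720


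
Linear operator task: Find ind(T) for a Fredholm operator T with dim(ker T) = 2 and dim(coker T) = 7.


The Fredholm index is defined as ind(T) = dim(ker T) - dim(coker T)
= 2 - 7
= -5

-5


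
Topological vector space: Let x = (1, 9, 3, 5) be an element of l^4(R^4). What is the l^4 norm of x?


The l^4 norm = (sum |x_i|^4)^(1/4)
Sum of 4th powers = 1 + 6561 + 81 + 625 = 7268
||x||_4 = (7268)^(1/4) = 9.2332

9.2332


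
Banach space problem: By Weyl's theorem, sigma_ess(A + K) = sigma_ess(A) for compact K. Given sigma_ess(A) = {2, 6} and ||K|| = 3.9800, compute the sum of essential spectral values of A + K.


By Weyl's theorem, the essential spectrum is invariant under compact perturbations.
sigma_ess(A + K) = sigma_ess(A) = {2, 6}
Sum = 2 + 6 = 8

8


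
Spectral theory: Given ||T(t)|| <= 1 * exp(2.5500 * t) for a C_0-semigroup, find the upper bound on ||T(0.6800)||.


||T(0.6800)|| <= 1 * exp(2.5500 * 0.6800)
= 1 * exp(1.7340)
= 1 * 5.6633
= 5.6633

5.6633


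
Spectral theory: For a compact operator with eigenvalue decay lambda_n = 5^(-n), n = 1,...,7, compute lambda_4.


The eigenvalue formula gives lambda_4 = 1/5^4
= 1/625
= 0.0016

0.0016


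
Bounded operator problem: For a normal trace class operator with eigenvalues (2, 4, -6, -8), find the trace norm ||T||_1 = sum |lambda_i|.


For a normal operator, singular values equal |eigenvalues|.
Trace norm = sum |lambda_i| = 2 + 4 + 6 + 8
= 20

20


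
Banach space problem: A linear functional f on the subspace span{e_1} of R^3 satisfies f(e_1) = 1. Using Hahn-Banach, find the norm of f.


The norm of f is given by ||f|| = sup_{||x||=1} |f(x)|.
On span{e_1}, ||e_1|| = 1, so ||f|| = |f(e_1)| / ||e_1||
= |1| / 1 = 1.0000

1.0000


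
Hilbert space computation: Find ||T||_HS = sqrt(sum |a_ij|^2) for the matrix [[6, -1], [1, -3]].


The Hilbert-Schmidt norm is sqrt(sum of squares of all entries).
Sum of squares = 6^2 + (-1)^2 + 1^2 + (-3)^2
= 36 + 1 + 1 + 9 = 47
||T||_HS = sqrt(47) = 6.8557

6.8557


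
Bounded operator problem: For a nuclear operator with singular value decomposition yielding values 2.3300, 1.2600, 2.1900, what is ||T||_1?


The nuclear norm is the sum of all singular values.
||T||_1 = 2.3300 + 1.2600 + 2.1900
= 5.7800

5.7800


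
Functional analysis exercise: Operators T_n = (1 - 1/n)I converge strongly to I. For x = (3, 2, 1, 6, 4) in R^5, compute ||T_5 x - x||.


T_5 x - x = (1 - 1/5)x - x = -x/5
||x|| = sqrt(66) = 8.1240
||T_5 x - x|| = ||x||/5 = 8.1240/5 = 1.6248

1.6248


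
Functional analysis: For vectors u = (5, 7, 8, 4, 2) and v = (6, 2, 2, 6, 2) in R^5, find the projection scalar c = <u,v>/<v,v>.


Computing <u,v> = 5*6 + 7*2 + 8*2 + 4*6 + 2*2 = 88
Computing <v,v> = 6^2 + 2^2 + 2^2 + 6^2 + 2^2 = 84
Projection coefficient = 88/84 = 1.0476

1.0476


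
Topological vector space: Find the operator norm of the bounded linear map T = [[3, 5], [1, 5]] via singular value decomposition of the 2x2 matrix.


A^T A = [[10, 20], [20, 50]]
trace(A^T A) = 60, det(A^T A) = 100
discriminant = 60^2 - 4*100 = 3200
Largest eigenvalue of A^T A = (trace + sqrt(disc))/2 = 58.2843
||T|| = sqrt(58.2843) = 7.6344

7.6344
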